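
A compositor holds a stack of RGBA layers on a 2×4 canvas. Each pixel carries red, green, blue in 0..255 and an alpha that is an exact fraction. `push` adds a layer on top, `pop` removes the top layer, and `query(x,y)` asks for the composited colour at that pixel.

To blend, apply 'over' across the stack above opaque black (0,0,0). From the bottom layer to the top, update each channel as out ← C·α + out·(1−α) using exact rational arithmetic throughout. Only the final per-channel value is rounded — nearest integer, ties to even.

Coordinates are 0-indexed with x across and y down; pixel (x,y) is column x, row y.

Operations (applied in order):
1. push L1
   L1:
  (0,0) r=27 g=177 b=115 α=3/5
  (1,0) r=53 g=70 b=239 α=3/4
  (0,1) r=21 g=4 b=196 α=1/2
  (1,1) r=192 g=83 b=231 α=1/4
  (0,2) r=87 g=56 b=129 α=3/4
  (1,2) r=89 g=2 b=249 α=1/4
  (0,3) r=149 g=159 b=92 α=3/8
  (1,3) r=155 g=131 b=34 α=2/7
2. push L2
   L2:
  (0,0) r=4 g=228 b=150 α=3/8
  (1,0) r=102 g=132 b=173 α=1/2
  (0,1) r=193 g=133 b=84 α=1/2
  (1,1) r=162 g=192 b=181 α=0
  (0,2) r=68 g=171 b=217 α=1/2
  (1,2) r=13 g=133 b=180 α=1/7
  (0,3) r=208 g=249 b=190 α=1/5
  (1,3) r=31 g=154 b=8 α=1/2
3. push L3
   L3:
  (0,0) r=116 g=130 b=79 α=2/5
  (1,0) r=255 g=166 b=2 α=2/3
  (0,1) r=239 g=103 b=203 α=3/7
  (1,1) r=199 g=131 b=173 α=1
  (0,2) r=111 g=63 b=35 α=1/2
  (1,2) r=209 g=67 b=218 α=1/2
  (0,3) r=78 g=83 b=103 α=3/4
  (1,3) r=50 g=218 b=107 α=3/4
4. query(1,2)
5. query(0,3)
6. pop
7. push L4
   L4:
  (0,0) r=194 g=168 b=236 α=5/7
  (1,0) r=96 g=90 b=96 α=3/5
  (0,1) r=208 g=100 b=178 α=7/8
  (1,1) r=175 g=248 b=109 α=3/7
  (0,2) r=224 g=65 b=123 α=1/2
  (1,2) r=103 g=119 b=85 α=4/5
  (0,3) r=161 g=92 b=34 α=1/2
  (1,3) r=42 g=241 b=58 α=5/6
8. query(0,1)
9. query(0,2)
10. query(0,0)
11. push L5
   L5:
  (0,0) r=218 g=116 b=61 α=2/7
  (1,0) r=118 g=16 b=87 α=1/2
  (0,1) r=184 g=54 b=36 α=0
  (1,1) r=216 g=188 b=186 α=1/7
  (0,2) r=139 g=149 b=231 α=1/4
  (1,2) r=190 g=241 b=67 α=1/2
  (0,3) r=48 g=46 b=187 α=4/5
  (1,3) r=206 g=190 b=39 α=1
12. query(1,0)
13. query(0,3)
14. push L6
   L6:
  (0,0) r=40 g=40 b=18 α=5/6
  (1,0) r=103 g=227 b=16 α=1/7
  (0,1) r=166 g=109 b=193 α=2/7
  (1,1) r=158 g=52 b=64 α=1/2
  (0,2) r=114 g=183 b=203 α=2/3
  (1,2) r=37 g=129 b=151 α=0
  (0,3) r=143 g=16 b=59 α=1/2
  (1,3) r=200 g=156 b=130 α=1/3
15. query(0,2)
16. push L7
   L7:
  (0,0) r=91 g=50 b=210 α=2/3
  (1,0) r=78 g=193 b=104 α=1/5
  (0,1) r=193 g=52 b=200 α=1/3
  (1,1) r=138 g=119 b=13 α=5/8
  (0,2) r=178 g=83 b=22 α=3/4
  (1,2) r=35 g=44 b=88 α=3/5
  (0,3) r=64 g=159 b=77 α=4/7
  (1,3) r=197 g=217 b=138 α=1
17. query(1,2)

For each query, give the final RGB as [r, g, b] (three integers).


(1,2) stack=L1,L2,L3; from [0,0,0]:
after L1 α=1/4: [89/4, 1/2, 249/4]
after L2 α=1/7: [293/14, 136/7, 1107/14]
after L3 α=1/2: [3219/28, 605/14, 4159/28]
rounded: [115, 43, 149]

(0,3) stack=L1,L2,L3; from [0,0,0]:
after L1 α=3/8: [447/8, 477/8, 69/2]
after L2 α=1/5: [863/10, 195/2, 328/5]
after L3 α=3/4: [3203/40, 693/8, 1873/20]
→ [80, 87, 94]

query (0,1) [L1,L2,L4] — begin 0,0,0
+L1 (α=1/2) → [21/2, 2, 98]
+L2 (α=1/2) → [407/4, 135/2, 91]
+L4 (α=7/8) → [6231/32, 1535/16, 1337/8]
= [195, 96, 167]

at x=0,y=2 over L1,L2,L4:
after L1 α=3/4: [261/4, 42, 387/4]
after L2 α=1/2: [533/8, 213/2, 1255/8]
after L4 α=1/2: [2325/16, 343/4, 2239/16]
→ [145, 86, 140]

query (0,0) [L1,L2,L4] — begin 0,0,0
+L1 (α=3/5) → [81/5, 531/5, 69]
+L2 (α=3/8) → [93/8, 1215/8, 795/8]
+L4 (α=5/7) → [3973/28, 4575/28, 5515/28]
rounded: [142, 163, 197]

query (1,0) [L1,L2,L4,L5] — begin 0,0,0
L1 α=3/4: [159/4, 105/2, 717/4]
L2 α=1/2: [567/8, 369/4, 1409/8]
L4 α=3/5: [1719/20, 909/10, 2561/20]
L5 α=1/2: [4079/40, 1069/20, 4301/40]
rounded: [102, 53, 108]

query (0,3) [L1,L2,L4,L5] — begin 0,0,0
after L1 α=3/8: [447/8, 477/8, 69/2]
after L2 α=1/5: [863/10, 195/2, 328/5]
after L4 α=1/2: [2473/20, 379/4, 249/5]
after L5 α=4/5: [6313/100, 223/4, 3989/25]
rounded: [63, 56, 160]

(0,2) stack=L1,L2,L4,L5,L6; from [0,0,0]:
+L1 (α=3/4) → [261/4, 42, 387/4]
+L2 (α=1/2) → [533/8, 213/2, 1255/8]
+L4 (α=1/2) → [2325/16, 343/4, 2239/16]
+L5 (α=1/4) → [9199/64, 1625/16, 10413/64]
+L6 (α=2/3) → [23791/192, 7481/48, 36397/192]
rounded: [124, 156, 190]

at x=1,y=2 over L1,L2,L4,L5,L6,L7:
+L1 (α=1/4) → [89/4, 1/2, 249/4]
+L2 (α=1/7) → [293/14, 136/7, 1107/14]
+L4 (α=4/5) → [6061/70, 3468/35, 5867/70]
+L5 (α=1/2) → [19361/140, 11903/70, 10557/140]
+L6 (α=0) → [19361/140, 11903/70, 10557/140]
+L7 (α=3/5) → [26711/350, 16523/175, 29037/350]
→ [76, 94, 83]


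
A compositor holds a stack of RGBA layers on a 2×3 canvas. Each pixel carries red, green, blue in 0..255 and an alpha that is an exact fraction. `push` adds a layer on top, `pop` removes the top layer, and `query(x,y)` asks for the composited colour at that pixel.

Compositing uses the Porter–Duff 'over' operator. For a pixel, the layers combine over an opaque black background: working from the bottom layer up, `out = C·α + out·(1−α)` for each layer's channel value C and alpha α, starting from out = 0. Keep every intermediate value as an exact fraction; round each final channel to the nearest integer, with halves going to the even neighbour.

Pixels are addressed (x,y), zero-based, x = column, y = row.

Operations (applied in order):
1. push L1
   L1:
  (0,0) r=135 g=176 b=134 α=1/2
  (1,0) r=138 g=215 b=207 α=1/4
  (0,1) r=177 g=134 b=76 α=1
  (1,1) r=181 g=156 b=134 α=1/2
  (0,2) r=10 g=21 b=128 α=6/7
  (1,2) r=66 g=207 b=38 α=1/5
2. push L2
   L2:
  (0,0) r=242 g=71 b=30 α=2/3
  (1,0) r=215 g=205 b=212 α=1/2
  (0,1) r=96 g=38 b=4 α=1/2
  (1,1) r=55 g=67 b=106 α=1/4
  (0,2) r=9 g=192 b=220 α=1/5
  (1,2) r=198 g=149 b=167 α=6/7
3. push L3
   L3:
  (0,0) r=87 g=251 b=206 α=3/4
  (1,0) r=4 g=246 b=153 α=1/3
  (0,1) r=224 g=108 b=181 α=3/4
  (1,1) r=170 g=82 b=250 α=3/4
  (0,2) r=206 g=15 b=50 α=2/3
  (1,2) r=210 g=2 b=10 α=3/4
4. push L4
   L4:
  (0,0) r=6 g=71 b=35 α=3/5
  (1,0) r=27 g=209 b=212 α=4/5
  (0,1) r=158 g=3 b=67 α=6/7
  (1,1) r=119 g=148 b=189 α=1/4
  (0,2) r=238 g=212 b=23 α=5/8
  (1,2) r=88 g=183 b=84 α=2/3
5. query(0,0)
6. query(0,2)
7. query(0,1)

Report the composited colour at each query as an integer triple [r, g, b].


at x=0,y=0 over L1,L2,L3,L4:
+L1 (α=1/2) → [135/2, 88, 67]
+L2 (α=2/3) → [1103/6, 230/3, 127/3]
+L3 (α=3/4) → [2669/24, 2489/12, 1981/12]
+L4 (α=3/5) → [577/12, 3767/30, 2611/30]
= [48, 126, 87]

at x=0,y=2 over L1,L2,L3,L4:
after L1 α=6/7: [60/7, 18, 768/7]
after L2 α=1/5: [303/35, 264/5, 4612/35]
after L3 α=2/3: [14723/105, 138/5, 2704/35]
after L4 α=5/8: [56373/280, 2857/20, 12137/280]
= [201, 143, 43]

at x=0,y=1 over L1,L2,L3,L4:
+L1 (α=1) → [177, 134, 76]
+L2 (α=1/2) → [273/2, 86, 40]
+L3 (α=3/4) → [1617/8, 205/2, 583/4]
+L4 (α=6/7) → [9201/56, 241/14, 313/4]
rounded: [164, 17, 78]


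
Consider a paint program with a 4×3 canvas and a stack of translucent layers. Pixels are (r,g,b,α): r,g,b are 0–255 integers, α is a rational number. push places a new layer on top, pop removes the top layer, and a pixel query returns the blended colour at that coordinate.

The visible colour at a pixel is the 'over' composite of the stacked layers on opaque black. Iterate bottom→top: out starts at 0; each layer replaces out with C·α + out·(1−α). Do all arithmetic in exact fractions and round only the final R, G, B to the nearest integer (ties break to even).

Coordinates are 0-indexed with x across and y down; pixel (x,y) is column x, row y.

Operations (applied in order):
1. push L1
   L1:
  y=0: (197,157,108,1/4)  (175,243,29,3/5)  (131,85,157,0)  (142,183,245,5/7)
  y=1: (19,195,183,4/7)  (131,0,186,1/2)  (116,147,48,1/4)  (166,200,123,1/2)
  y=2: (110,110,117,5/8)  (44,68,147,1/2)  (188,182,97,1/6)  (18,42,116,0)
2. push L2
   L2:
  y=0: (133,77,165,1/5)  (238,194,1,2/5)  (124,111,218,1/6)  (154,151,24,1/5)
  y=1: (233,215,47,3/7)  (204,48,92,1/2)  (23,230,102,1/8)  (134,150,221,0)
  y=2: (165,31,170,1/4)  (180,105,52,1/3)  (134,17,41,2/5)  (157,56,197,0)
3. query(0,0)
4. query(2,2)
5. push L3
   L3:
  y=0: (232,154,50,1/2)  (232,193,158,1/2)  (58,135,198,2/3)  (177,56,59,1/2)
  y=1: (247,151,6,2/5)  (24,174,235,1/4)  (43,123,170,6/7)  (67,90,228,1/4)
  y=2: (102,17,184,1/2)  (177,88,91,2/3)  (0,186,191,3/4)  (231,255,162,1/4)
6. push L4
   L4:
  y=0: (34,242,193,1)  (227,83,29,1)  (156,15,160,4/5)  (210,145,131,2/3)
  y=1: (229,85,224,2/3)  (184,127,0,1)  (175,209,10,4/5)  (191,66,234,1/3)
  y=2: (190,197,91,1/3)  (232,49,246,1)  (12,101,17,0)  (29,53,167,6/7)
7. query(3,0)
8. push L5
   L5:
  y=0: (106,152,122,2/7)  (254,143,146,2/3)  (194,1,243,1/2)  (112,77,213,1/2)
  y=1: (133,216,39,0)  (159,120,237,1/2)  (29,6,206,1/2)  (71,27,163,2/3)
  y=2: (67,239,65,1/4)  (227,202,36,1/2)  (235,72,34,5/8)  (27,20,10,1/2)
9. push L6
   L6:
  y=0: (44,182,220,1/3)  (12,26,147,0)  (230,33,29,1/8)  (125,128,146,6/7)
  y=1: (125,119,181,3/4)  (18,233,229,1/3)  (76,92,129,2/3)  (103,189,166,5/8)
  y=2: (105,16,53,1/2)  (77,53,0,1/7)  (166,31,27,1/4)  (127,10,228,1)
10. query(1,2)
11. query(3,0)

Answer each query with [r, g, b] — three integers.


(0,0) stack=L1,L2; from [0,0,0]:
L1 α=1/4: [197/4, 157/4, 27]
L2 α=1/5: [66, 234/5, 273/5]
rounded: [66, 47, 55]

(2,2) stack=L1,L2; from [0,0,0]:
L1 α=1/6: [94/3, 91/3, 97/6]
L2 α=2/5: [362/5, 25, 261/10]
→ [72, 25, 26]

(3,0) stack=L1,L2,L3,L4; from [0,0,0]:
L1 α=5/7: [710/7, 915/7, 175]
L2 α=1/5: [3918/35, 4717/35, 724/5]
L3 α=1/2: [10113/70, 6677/70, 1019/10]
L4 α=2/3: [13171/70, 26977/210, 1213/10]
rounded: [188, 128, 121]

(1,2) stack=L1,L2,L3,L4,L5,L6; from [0,0,0]:
L1 α=1/2: [22, 34, 147/2]
L2 α=1/3: [224/3, 173/3, 199/3]
L3 α=2/3: [1286/9, 701/9, 745/9]
L4 α=1: [232, 49, 246]
L5 α=1/2: [459/2, 251/2, 141]
L6 α=1/7: [1454/7, 806/7, 846/7]
= [208, 115, 121]

query (3,0) [L1,L2,L3,L4,L5,L6] — begin 0,0,0
after L1 α=5/7: [710/7, 915/7, 175]
after L2 α=1/5: [3918/35, 4717/35, 724/5]
after L3 α=1/2: [10113/70, 6677/70, 1019/10]
after L4 α=2/3: [13171/70, 26977/210, 1213/10]
after L5 α=1/2: [21011/140, 43147/420, 3343/20]
after L6 α=6/7: [126011/980, 365707/2940, 20863/140]
→ [129, 124, 149]


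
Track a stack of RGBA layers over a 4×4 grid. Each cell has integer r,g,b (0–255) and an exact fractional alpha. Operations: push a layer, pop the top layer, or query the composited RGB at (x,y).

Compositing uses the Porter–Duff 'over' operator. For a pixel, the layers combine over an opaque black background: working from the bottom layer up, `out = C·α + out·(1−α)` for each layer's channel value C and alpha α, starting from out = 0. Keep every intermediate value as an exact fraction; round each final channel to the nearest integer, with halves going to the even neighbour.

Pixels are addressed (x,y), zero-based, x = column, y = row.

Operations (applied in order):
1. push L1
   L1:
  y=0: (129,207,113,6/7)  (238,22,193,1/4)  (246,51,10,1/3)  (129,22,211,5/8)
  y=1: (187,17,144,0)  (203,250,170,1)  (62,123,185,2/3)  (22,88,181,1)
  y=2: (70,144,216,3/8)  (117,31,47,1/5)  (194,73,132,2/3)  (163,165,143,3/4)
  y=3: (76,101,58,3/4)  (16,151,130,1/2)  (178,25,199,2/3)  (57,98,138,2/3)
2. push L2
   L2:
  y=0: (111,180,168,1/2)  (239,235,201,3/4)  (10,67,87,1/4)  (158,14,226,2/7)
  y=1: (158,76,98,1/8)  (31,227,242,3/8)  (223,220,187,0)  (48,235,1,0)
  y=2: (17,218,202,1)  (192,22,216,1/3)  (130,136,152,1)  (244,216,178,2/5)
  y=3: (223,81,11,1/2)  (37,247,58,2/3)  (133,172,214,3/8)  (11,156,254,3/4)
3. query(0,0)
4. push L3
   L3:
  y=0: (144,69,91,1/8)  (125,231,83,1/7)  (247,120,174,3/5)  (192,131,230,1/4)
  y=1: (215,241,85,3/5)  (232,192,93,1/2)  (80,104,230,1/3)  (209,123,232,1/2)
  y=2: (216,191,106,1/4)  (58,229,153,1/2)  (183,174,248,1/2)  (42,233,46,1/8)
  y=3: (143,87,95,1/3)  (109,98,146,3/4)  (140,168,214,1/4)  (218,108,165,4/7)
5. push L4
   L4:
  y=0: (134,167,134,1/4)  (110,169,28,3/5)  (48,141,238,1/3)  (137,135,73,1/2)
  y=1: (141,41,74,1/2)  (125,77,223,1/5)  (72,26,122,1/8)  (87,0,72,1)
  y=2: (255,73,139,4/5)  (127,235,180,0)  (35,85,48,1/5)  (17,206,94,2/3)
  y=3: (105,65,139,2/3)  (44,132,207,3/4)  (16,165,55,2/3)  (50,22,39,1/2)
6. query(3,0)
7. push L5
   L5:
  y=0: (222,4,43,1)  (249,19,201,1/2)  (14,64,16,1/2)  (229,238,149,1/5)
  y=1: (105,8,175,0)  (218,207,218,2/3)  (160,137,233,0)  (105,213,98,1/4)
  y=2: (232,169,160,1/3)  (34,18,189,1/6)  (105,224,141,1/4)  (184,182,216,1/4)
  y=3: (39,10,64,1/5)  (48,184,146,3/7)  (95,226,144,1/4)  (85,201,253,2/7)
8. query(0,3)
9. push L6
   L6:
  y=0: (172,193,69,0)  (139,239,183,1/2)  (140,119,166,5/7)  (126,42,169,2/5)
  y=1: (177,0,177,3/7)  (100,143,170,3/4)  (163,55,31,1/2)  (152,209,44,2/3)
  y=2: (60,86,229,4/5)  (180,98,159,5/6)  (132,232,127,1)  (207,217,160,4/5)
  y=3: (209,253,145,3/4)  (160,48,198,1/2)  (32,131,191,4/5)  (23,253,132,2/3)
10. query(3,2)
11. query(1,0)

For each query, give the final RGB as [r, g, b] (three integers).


query (0,0) [L1,L2] — begin 0,0,0
+L1 (α=6/7) → [774/7, 1242/7, 678/7]
+L2 (α=1/2) → [1551/14, 1251/7, 927/7]
rounded: [111, 179, 132]

at x=3,y=0 over L1,L2,L3,L4:
+L1 (α=5/8) → [645/8, 55/4, 1055/8]
+L2 (α=2/7) → [5753/56, 387/28, 8891/56]
+L3 (α=1/4) → [28011/224, 4829/112, 39553/224]
+L4 (α=1/2) → [58699/448, 19949/224, 55905/448]
= [131, 89, 125]

(0,3) stack=L1,L2,L3,L4,L5; from [0,0,0]:
L1 α=3/4: [57, 303/4, 87/2]
L2 α=1/2: [140, 627/8, 109/4]
L3 α=1/3: [141, 325/4, 299/6]
L4 α=2/3: [117, 845/12, 1967/18]
L5 α=1/5: [507/5, 175/3, 902/9]
= [101, 58, 100]

(3,2) stack=L1,L2,L3,L4,L5,L6; from [0,0,0]:
after L1 α=3/4: [489/4, 495/4, 429/4]
after L2 α=2/5: [3419/20, 3213/20, 2711/20]
after L3 α=1/8: [24773/160, 27151/160, 19897/160]
after L4 α=2/3: [10071/160, 93071/480, 16659/160]
after L5 α=1/4: [59653/640, 122191/640, 84537/640]
after L6 α=4/5: [589573/3200, 677711/3200, 494137/3200]
→ [184, 212, 154]

query (1,0) [L1,L2,L3,L4,L5,L6] — begin 0,0,0
after L1 α=1/4: [119/2, 11/2, 193/4]
after L2 α=3/4: [1553/8, 1421/8, 2605/16]
after L3 α=1/7: [737/4, 741/4, 8479/56]
after L4 α=3/5: [1397/10, 351/2, 10831/140]
after L5 α=1/2: [3887/20, 389/4, 38971/280]
after L6 α=1/2: [6667/40, 1345/8, 90211/560]
→ [167, 168, 161]


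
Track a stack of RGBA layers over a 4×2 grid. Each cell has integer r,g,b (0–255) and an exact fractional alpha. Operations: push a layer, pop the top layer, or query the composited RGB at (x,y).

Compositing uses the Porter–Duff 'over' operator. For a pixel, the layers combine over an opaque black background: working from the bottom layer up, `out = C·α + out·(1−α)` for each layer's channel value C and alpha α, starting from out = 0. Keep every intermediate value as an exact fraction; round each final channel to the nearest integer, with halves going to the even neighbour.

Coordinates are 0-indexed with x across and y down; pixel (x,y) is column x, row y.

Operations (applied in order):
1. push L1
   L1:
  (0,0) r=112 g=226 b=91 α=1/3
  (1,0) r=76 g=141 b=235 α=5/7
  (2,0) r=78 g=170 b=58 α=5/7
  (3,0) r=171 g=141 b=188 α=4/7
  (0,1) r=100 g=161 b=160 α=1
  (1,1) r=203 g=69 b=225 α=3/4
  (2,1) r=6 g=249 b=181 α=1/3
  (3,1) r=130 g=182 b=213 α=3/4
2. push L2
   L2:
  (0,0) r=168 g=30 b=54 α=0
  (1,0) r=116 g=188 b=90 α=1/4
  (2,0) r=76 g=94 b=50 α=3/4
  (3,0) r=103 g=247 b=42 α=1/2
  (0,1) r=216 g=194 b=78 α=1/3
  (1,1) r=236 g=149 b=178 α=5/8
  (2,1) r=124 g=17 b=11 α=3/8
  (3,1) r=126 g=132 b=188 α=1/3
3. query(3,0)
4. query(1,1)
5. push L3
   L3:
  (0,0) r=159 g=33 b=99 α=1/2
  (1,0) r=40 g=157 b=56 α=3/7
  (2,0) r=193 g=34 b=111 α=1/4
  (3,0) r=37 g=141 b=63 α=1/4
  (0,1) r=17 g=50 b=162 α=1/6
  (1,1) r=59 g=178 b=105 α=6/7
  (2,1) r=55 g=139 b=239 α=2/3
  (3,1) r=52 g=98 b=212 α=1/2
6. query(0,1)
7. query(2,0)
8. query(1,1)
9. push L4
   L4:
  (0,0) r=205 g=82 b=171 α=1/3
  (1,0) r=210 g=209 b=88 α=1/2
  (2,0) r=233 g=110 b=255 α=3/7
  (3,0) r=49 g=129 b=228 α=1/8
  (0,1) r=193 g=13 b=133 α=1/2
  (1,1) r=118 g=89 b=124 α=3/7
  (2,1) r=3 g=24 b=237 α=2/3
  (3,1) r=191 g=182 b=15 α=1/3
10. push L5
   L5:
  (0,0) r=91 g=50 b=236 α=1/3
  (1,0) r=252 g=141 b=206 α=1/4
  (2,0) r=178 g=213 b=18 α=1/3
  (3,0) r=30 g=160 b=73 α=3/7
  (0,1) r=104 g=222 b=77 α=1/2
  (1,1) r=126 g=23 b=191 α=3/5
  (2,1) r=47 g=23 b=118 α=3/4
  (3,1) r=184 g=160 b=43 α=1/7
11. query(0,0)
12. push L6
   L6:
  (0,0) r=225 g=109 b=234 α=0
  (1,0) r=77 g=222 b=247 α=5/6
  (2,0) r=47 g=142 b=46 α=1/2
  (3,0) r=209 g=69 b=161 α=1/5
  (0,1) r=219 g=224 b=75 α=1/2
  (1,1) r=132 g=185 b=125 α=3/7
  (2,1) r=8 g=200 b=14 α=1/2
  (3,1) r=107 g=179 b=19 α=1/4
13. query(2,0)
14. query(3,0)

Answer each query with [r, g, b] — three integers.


(3,0) stack=L1,L2; from [0,0,0]:
after L1 α=4/7: [684/7, 564/7, 752/7]
after L2 α=1/2: [1405/14, 2293/14, 523/7]
rounded: [100, 164, 75]

at x=1,y=1 over L1,L2:
+L1 (α=3/4) → [609/4, 207/4, 675/4]
+L2 (α=5/8) → [6547/32, 3601/32, 5585/32]
= [205, 113, 175]

at x=0,y=1 over L1,L2,L3:
+L1 (α=1) → [100, 161, 160]
+L2 (α=1/3) → [416/3, 172, 398/3]
+L3 (α=1/6) → [2131/18, 455/3, 1238/9]
rounded: [118, 152, 138]

(2,0) stack=L1,L2,L3; from [0,0,0]:
after L1 α=5/7: [390/7, 850/7, 290/7]
after L2 α=3/4: [993/14, 706/7, 335/7]
after L3 α=1/4: [5681/56, 589/7, 891/14]
= [101, 84, 64]

query (1,1) [L1,L2,L3] — begin 0,0,0
L1 α=3/4: [609/4, 207/4, 675/4]
L2 α=5/8: [6547/32, 3601/32, 5585/32]
L3 α=6/7: [17875/224, 37777/224, 25745/224]
rounded: [80, 169, 115]

at x=0,y=0 over L1,L2,L3,L4,L5:
L1 α=1/3: [112/3, 226/3, 91/3]
L2 α=0: [112/3, 226/3, 91/3]
L3 α=1/2: [589/6, 325/6, 194/3]
L4 α=1/3: [1204/9, 571/9, 901/9]
L5 α=1/3: [3227/27, 1592/27, 3926/27]
→ [120, 59, 145]

at x=2,y=0 over L1,L2,L3,L4,L5,L6:
+L1 (α=5/7) → [390/7, 850/7, 290/7]
+L2 (α=3/4) → [993/14, 706/7, 335/7]
+L3 (α=1/4) → [5681/56, 589/7, 891/14]
+L4 (α=3/7) → [15467/98, 4666/49, 7137/49]
+L5 (α=1/3) → [8063/49, 19769/147, 5052/49]
+L6 (α=1/2) → [5183/49, 40643/294, 3653/49]
rounded: [106, 138, 75]

at x=3,y=0 over L1,L2,L3,L4,L5,L6:
L1 α=4/7: [684/7, 564/7, 752/7]
L2 α=1/2: [1405/14, 2293/14, 523/7]
L3 α=1/4: [4733/56, 8853/56, 1005/14]
L4 α=1/8: [5125/64, 9885/64, 1461/16]
L5 α=3/7: [6565/112, 17565/112, 2337/28]
L6 α=1/5: [12417/140, 19497/140, 3464/35]
rounded: [89, 139, 99]


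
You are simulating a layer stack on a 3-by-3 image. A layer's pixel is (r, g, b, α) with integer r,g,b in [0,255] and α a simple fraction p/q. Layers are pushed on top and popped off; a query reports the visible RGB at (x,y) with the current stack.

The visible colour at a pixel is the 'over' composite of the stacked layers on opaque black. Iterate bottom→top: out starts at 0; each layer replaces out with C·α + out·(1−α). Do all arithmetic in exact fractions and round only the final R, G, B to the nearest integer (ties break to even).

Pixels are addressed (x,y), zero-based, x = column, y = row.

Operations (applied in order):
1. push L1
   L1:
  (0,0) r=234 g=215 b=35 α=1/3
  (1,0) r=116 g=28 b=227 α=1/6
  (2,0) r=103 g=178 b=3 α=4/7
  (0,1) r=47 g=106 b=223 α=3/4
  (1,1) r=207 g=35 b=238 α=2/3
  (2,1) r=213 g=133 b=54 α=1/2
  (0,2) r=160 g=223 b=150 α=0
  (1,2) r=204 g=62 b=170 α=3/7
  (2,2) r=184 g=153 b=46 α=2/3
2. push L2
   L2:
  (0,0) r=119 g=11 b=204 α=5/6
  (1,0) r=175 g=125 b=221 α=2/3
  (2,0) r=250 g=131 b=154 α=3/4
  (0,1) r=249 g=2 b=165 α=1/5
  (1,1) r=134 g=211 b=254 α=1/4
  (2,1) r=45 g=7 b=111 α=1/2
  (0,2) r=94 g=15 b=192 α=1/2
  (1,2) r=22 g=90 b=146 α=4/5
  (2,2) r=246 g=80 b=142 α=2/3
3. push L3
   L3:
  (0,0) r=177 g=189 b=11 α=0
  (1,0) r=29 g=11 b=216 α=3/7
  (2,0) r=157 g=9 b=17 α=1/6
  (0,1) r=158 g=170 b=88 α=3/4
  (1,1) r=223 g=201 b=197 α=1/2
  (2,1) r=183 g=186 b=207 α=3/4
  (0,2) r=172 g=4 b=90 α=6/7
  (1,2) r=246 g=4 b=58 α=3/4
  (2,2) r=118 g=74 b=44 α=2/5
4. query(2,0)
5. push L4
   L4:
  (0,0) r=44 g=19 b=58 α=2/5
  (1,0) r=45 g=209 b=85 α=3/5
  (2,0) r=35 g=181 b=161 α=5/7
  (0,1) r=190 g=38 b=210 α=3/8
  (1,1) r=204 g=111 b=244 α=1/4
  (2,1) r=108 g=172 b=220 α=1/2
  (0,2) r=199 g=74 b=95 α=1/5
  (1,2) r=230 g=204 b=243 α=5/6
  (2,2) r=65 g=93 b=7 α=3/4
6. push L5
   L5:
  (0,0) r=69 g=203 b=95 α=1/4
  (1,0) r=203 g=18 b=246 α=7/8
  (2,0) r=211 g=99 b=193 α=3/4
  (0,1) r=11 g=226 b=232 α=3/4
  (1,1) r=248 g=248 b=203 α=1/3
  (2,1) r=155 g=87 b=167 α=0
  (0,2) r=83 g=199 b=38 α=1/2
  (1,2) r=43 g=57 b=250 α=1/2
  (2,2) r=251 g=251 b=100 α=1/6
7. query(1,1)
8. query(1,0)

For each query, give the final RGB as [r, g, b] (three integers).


query (2,0) [L1,L2,L3] — begin 0,0,0
after L1 α=4/7: [412/7, 712/7, 12/7]
after L2 α=3/4: [2831/14, 3463/28, 1623/14]
after L3 α=1/6: [5451/28, 17567/168, 8353/84]
→ [195, 105, 99]

query (1,1) [L1,L2,L3,L4,L5] — begin 0,0,0
L1 α=2/3: [138, 70/3, 476/3]
L2 α=1/4: [137, 281/4, 365/2]
L3 α=1/2: [180, 1085/8, 759/4]
L4 α=1/4: [186, 4143/32, 3253/16]
L5 α=1/3: [620/3, 8111/48, 4877/24]
rounded: [207, 169, 203]

query (1,0) [L1,L2,L3,L4,L5] — begin 0,0,0
L1 α=1/6: [58/3, 14/3, 227/6]
L2 α=2/3: [1108/9, 764/9, 2879/18]
L3 α=3/7: [745/9, 479/9, 11590/63]
L4 α=3/5: [541/9, 6601/45, 7849/63]
L5 α=7/8: [6665/36, 12271/360, 116335/504]
= [185, 34, 231]


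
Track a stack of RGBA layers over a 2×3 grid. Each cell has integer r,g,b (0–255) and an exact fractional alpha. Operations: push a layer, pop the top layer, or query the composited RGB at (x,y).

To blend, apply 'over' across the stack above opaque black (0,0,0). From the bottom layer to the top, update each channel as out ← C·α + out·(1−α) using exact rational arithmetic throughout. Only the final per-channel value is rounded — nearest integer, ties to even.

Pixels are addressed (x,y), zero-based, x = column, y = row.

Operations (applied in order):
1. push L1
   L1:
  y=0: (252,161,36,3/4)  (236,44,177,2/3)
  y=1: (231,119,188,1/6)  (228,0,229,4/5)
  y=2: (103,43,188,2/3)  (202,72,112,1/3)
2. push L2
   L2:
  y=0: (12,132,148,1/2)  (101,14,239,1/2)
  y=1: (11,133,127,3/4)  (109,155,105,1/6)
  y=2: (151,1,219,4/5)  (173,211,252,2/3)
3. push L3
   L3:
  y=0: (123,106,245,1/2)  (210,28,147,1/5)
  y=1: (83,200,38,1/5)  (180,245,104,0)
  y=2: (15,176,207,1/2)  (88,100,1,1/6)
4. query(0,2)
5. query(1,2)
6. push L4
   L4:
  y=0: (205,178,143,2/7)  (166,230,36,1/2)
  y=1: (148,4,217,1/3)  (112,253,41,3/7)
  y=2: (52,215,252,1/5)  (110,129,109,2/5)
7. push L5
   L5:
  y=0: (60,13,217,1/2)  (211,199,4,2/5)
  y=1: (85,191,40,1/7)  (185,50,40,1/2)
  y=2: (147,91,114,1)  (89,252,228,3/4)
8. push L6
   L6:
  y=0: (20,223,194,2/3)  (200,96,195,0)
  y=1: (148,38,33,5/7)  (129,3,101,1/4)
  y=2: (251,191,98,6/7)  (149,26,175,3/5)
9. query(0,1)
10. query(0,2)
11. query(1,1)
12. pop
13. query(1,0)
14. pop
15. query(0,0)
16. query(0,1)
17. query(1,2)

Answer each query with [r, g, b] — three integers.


(0,2) stack=L1,L2,L3; from [0,0,0]:
after L1 α=2/3: [206/3, 86/3, 376/3]
after L2 α=4/5: [2018/15, 98/15, 3004/15]
after L3 α=1/2: [2243/30, 1369/15, 6109/30]
→ [75, 91, 204]

at x=1,y=2 over L1,L2,L3:
+L1 (α=1/3) → [202/3, 24, 112/3]
+L2 (α=2/3) → [1240/9, 446/3, 1624/9]
+L3 (α=1/6) → [3496/27, 1265/9, 8129/54]
rounded: [129, 141, 151]

(0,1) stack=L1,L2,L3,L4,L5,L6; from [0,0,0]:
L1 α=1/6: [77/2, 119/6, 94/3]
L2 α=3/4: [143/8, 2513/24, 1237/12]
L3 α=1/5: [309/10, 3713/30, 1351/15]
L4 α=1/3: [1049/15, 3773/45, 5957/45]
L5 α=1/7: [2523/35, 10411/105, 12514/105]
L6 α=5/7: [30946/245, 40772/735, 42353/735]
= [126, 55, 58]

at x=0,y=2 over L1,L2,L3,L4,L5,L6:
L1 α=2/3: [206/3, 86/3, 376/3]
L2 α=4/5: [2018/15, 98/15, 3004/15]
L3 α=1/2: [2243/30, 1369/15, 6109/30]
L4 α=1/5: [5266/75, 8701/75, 15998/75]
L5 α=1: [147, 91, 114]
L6 α=6/7: [1653/7, 1237/7, 702/7]
→ [236, 177, 100]

query (1,1) [L1,L2,L3,L4,L5,L6] — begin 0,0,0
L1 α=4/5: [912/5, 0, 916/5]
L2 α=1/6: [1021/6, 155/6, 1021/6]
L3 α=0: [1021/6, 155/6, 1021/6]
L4 α=3/7: [3050/21, 2587/21, 2411/21]
L5 α=1/2: [6935/42, 3637/42, 3251/42]
L6 α=1/4: [8741/56, 3679/56, 4665/56]
= [156, 66, 83]

at x=1,y=0 over L1,L2,L3,L4,L5:
L1 α=2/3: [472/3, 88/3, 118]
L2 α=1/2: [775/6, 65/3, 357/2]
L3 α=1/5: [436/3, 344/15, 861/5]
L4 α=1/2: [467/3, 1897/15, 1041/10]
L5 α=2/5: [889/5, 3887/25, 3203/50]
rounded: [178, 155, 64]

(0,0) stack=L1,L2,L3,L4; from [0,0,0]:
L1 α=3/4: [189, 483/4, 27]
L2 α=1/2: [201/2, 1011/8, 175/2]
L3 α=1/2: [447/4, 1859/16, 665/4]
L4 α=2/7: [3875/28, 14991/112, 4469/28]
→ [138, 134, 160]

at x=0,y=1 over L1,L2,L3,L4:
after L1 α=1/6: [77/2, 119/6, 94/3]
after L2 α=3/4: [143/8, 2513/24, 1237/12]
after L3 α=1/5: [309/10, 3713/30, 1351/15]
after L4 α=1/3: [1049/15, 3773/45, 5957/45]
→ [70, 84, 132]

(1,2) stack=L1,L2,L3,L4; from [0,0,0]:
+L1 (α=1/3) → [202/3, 24, 112/3]
+L2 (α=2/3) → [1240/9, 446/3, 1624/9]
+L3 (α=1/6) → [3496/27, 1265/9, 8129/54]
+L4 (α=2/5) → [5476/45, 2039/15, 12053/90]
= [122, 136, 134]


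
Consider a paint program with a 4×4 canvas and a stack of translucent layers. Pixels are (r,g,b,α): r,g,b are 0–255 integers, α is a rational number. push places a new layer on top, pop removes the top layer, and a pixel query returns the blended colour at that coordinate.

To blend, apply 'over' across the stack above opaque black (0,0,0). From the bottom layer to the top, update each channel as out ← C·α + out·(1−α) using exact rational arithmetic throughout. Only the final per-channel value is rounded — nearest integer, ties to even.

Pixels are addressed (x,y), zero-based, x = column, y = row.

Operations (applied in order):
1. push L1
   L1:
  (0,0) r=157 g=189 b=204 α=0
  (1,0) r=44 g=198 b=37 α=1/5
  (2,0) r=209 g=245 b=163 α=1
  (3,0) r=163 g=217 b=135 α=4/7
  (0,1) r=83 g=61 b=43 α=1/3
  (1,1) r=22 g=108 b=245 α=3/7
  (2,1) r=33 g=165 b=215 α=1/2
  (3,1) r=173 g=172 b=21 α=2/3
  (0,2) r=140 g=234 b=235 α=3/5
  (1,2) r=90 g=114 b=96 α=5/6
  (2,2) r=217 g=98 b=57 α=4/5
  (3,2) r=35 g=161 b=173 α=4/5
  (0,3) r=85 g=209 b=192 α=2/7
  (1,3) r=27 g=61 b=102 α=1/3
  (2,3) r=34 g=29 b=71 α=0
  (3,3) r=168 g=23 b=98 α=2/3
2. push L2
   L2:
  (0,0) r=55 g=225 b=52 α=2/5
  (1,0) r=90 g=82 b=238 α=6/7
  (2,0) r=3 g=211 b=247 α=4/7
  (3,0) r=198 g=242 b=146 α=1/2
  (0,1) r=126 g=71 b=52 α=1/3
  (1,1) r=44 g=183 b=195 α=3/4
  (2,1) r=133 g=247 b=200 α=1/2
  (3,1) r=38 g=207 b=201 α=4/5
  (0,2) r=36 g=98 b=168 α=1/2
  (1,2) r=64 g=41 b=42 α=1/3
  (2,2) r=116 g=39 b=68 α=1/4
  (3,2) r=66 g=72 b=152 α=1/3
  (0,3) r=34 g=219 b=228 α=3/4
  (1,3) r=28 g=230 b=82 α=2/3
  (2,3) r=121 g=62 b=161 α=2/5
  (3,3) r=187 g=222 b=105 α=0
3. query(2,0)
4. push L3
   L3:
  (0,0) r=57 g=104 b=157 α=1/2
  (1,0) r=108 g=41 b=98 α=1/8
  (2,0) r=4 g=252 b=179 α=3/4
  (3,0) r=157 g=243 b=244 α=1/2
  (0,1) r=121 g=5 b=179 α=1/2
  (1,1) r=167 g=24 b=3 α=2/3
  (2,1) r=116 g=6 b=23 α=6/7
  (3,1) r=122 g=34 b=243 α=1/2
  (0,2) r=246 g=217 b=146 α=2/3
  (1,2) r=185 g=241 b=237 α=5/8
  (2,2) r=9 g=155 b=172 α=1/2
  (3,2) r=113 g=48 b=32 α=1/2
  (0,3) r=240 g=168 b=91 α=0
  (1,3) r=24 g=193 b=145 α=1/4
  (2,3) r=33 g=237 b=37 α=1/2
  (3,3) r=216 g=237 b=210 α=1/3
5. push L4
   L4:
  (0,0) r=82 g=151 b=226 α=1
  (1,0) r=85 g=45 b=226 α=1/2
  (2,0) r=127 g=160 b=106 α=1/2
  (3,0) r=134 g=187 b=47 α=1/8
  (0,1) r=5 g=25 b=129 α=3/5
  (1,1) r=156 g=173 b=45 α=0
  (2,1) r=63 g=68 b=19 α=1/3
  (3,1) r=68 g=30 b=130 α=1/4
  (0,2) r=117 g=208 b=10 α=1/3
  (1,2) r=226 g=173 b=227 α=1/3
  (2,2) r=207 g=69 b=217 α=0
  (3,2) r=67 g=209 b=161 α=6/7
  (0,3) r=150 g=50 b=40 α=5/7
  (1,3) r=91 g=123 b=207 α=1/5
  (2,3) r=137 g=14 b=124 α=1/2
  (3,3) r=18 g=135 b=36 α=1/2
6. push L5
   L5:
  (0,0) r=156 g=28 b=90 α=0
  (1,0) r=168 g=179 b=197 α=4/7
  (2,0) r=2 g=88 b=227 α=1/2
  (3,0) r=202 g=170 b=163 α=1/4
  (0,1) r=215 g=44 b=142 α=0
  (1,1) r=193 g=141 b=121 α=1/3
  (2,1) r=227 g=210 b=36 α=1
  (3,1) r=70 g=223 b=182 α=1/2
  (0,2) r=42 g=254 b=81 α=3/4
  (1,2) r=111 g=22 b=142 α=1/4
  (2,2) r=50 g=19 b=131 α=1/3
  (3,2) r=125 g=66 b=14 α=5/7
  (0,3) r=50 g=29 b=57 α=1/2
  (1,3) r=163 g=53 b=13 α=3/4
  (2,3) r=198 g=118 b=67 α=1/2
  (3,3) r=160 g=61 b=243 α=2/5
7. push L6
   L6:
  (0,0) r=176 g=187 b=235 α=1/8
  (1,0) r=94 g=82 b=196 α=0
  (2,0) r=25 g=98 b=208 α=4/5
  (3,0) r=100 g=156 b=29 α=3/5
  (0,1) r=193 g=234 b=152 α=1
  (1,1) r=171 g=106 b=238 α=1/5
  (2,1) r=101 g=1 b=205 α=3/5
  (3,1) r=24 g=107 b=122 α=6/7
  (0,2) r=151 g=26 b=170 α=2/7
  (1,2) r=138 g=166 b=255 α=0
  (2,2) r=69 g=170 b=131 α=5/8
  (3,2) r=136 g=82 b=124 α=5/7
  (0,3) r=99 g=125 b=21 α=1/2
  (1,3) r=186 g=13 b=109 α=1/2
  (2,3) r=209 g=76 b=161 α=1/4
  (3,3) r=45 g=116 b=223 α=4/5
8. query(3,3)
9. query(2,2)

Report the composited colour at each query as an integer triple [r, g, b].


at x=2,y=0 over L1,L2:
+L1 (α=1) → [209, 245, 163]
+L2 (α=4/7) → [639/7, 1579/7, 211]
rounded: [91, 226, 211]

query (3,3) [L1,L2,L3,L4,L5,L6] — begin 0,0,0
after L1 α=2/3: [112, 46/3, 196/3]
after L2 α=0: [112, 46/3, 196/3]
after L3 α=1/3: [440/3, 803/9, 1022/9]
after L4 α=1/2: [247/3, 1009/9, 673/9]
after L5 α=2/5: [567/5, 275/3, 2131/15]
after L6 α=4/5: [1467/25, 1667/15, 15511/75]
= [59, 111, 207]

(2,2) stack=L1,L2,L3,L4,L5,L6; from [0,0,0]:
+L1 (α=4/5) → [868/5, 392/5, 228/5]
+L2 (α=1/4) → [796/5, 1371/20, 256/5]
+L3 (α=1/2) → [841/10, 4471/40, 558/5]
+L4 (α=0) → [841/10, 4471/40, 558/5]
+L5 (α=1/3) → [1091/15, 1617/20, 1771/15]
+L6 (α=5/8) → [352/5, 21851/160, 2523/20]
= [70, 137, 126]


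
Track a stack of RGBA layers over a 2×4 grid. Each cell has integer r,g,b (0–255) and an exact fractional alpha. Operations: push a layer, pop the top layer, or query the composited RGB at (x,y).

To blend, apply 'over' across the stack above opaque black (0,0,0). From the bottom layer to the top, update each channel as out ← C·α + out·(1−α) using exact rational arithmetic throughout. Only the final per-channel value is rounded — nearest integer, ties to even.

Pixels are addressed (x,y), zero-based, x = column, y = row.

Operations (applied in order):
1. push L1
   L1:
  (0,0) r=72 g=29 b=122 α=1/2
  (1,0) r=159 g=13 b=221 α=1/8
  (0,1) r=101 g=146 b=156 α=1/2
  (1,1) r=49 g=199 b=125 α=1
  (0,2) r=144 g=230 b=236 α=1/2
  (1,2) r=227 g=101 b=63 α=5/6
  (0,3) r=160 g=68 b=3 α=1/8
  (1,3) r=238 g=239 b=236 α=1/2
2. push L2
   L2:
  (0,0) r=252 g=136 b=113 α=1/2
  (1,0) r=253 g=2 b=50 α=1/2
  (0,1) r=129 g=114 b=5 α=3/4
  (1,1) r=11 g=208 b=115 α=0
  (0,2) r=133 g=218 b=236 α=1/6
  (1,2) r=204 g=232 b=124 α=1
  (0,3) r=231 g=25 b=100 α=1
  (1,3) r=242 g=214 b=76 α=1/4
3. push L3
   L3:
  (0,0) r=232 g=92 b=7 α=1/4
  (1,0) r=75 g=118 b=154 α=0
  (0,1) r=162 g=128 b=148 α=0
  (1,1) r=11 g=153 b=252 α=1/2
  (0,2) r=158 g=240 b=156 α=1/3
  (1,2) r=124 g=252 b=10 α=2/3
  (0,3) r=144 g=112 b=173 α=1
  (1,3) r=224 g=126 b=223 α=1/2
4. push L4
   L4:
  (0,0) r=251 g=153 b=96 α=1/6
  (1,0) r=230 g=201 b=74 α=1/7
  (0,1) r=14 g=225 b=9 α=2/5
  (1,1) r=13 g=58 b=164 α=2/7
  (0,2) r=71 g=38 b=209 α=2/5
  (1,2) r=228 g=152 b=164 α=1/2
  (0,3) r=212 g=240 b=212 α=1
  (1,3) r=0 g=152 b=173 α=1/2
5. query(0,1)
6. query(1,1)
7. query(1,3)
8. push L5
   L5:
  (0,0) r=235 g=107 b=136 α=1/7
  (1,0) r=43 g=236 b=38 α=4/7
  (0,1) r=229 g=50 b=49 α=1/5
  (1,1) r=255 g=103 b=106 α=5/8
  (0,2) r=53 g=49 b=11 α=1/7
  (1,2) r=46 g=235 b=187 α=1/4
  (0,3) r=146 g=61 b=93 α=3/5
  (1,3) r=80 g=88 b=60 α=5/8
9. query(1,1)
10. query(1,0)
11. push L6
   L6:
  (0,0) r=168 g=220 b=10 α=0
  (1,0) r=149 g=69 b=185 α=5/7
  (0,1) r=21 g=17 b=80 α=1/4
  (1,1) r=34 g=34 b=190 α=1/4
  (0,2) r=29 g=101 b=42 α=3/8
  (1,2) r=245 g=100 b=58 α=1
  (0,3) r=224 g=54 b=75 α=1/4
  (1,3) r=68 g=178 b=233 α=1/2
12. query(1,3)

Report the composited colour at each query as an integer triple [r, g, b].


(0,1) stack=L1,L2,L3,L4; from [0,0,0]:
after L1 α=1/2: [101/2, 73, 78]
after L2 α=3/4: [875/8, 415/4, 93/4]
after L3 α=0: [875/8, 415/4, 93/4]
after L4 α=2/5: [2849/40, 609/4, 351/20]
→ [71, 152, 18]

(1,1) stack=L1,L2,L3,L4; from [0,0,0]:
+L1 (α=1) → [49, 199, 125]
+L2 (α=0) → [49, 199, 125]
+L3 (α=1/2) → [30, 176, 377/2]
+L4 (α=2/7) → [176/7, 996/7, 363/2]
= [25, 142, 182]

(1,3) stack=L1,L2,L3,L4; from [0,0,0]:
+L1 (α=1/2) → [119, 239/2, 118]
+L2 (α=1/4) → [599/4, 1145/8, 215/2]
+L3 (α=1/2) → [1495/8, 2153/16, 661/4]
+L4 (α=1/2) → [1495/16, 4585/32, 1353/8]
rounded: [93, 143, 169]

at x=1,y=1 over L1,L2,L3,L4,L5:
after L1 α=1: [49, 199, 125]
after L2 α=0: [49, 199, 125]
after L3 α=1/2: [30, 176, 377/2]
after L4 α=2/7: [176/7, 996/7, 363/2]
after L5 α=5/8: [9453/56, 6593/56, 2149/16]
rounded: [169, 118, 134]

query (1,0) [L1,L2,L3,L4,L5] — begin 0,0,0
+L1 (α=1/8) → [159/8, 13/8, 221/8]
+L2 (α=1/2) → [2183/16, 29/16, 621/16]
+L3 (α=0) → [2183/16, 29/16, 621/16]
+L4 (α=1/7) → [8389/56, 1695/56, 2455/56]
+L5 (α=4/7) → [34799/392, 57949/392, 15877/392]
rounded: [89, 148, 41]

at x=1,y=3 over L1,L2,L3,L4,L5,L6:
after L1 α=1/2: [119, 239/2, 118]
after L2 α=1/4: [599/4, 1145/8, 215/2]
after L3 α=1/2: [1495/8, 2153/16, 661/4]
after L4 α=1/2: [1495/16, 4585/32, 1353/8]
after L5 α=5/8: [10885/128, 27835/256, 6459/64]
after L6 α=1/2: [19589/256, 73403/512, 21371/128]
rounded: [77, 143, 167]


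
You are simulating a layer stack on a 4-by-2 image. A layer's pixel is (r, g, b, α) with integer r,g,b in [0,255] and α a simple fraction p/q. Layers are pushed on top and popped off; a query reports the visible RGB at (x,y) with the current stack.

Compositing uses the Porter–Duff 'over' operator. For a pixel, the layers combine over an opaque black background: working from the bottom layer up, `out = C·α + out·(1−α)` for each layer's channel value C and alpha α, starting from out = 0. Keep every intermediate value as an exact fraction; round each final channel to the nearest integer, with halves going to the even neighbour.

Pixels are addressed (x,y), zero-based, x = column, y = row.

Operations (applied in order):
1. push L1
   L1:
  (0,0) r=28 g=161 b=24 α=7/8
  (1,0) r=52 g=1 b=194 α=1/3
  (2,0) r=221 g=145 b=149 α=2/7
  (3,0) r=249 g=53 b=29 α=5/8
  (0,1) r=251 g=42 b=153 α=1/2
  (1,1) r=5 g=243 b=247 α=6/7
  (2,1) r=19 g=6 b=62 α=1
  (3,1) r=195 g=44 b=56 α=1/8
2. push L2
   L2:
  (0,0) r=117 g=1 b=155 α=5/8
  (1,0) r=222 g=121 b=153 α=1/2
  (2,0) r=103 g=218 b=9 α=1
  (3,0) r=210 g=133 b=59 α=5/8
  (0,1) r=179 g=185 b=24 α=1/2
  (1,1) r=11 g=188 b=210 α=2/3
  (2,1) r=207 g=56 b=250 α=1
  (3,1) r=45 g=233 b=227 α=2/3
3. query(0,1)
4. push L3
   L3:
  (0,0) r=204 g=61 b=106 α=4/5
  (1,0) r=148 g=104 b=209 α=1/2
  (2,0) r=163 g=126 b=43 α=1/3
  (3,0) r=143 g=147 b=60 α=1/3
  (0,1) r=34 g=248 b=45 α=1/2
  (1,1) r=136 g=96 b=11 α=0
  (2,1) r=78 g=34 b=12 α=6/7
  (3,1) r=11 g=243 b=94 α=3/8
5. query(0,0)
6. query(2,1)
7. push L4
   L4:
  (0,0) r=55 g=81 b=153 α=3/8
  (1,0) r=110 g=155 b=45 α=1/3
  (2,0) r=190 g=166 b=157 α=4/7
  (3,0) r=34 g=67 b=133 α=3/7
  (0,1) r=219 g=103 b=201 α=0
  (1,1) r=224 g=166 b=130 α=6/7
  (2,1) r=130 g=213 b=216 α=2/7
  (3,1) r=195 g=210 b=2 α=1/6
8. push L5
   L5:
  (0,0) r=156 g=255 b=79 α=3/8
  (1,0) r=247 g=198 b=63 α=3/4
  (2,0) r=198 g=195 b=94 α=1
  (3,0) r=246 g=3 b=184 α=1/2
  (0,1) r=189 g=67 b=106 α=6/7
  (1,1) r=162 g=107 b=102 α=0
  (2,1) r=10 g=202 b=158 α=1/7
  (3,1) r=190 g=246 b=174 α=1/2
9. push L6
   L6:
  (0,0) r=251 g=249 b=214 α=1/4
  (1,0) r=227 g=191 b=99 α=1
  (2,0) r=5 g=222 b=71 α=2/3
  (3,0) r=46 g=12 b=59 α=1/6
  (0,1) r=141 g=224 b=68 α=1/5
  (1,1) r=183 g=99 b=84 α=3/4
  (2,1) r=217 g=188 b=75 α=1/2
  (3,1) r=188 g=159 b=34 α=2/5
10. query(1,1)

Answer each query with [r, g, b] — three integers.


(0,1) stack=L1,L2; from [0,0,0]:
+L1 (α=1/2) → [251/2, 21, 153/2]
+L2 (α=1/2) → [609/4, 103, 201/4]
→ [152, 103, 50]

(0,0) stack=L1,L2,L3; from [0,0,0]:
after L1 α=7/8: [49/2, 1127/8, 21]
after L2 α=5/8: [1317/16, 3421/64, 419/4]
after L3 α=4/5: [14373/80, 19037/320, 423/4]
rounded: [180, 59, 106]

at x=2,y=1 over L1,L2,L3:
after L1 α=1: [19, 6, 62]
after L2 α=1: [207, 56, 250]
after L3 α=6/7: [675/7, 260/7, 46]
→ [96, 37, 46]

(1,1) stack=L1,L2,L3,L4,L5,L6; from [0,0,0]:
after L1 α=6/7: [30/7, 1458/7, 1482/7]
after L2 α=2/3: [184/21, 4090/21, 1474/7]
after L3 α=0: [184/21, 4090/21, 1474/7]
after L4 α=6/7: [28408/147, 25006/147, 6934/49]
after L5 α=0: [28408/147, 25006/147, 6934/49]
after L6 α=3/4: [109111/588, 68665/588, 9641/98]
→ [186, 117, 98]


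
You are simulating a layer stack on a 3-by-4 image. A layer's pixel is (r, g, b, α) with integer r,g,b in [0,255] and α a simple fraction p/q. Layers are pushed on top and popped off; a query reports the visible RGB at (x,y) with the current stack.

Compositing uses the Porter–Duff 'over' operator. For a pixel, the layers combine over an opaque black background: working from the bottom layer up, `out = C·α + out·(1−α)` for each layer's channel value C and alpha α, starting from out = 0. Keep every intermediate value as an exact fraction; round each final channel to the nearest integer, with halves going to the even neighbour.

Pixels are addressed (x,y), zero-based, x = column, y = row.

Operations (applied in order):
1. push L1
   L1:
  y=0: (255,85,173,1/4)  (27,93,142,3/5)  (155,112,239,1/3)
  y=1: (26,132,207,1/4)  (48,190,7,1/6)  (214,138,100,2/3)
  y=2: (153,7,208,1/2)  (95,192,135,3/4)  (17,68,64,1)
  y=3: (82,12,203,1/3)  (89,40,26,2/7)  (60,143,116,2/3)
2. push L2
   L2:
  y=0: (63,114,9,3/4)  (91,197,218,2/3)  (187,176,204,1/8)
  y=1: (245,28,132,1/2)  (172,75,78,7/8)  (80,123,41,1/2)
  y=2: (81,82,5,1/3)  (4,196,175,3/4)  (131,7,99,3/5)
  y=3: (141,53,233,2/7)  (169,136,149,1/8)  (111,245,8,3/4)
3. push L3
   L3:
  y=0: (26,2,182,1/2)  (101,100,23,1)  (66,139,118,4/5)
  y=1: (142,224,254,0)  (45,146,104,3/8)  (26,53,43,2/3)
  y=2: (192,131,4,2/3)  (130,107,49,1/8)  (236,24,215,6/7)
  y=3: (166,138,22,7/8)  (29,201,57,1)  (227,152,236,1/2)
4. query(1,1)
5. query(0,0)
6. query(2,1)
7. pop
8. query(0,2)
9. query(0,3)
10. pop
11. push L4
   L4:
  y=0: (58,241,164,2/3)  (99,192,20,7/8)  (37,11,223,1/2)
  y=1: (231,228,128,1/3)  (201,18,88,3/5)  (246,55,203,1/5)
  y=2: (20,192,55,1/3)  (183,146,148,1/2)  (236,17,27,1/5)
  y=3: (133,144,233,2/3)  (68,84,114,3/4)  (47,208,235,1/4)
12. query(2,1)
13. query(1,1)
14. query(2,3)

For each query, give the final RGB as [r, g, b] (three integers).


at x=1,y=1 over L1,L2,L3:
L1 α=1/6: [8, 95/3, 7/6]
L2 α=7/8: [303/2, 835/12, 3283/48]
L3 α=3/8: [1785/16, 9431/96, 31391/384]
rounded: [112, 98, 82]

query (0,0) [L1,L2,L3] — begin 0,0,0
+L1 (α=1/4) → [255/4, 85/4, 173/4]
+L2 (α=3/4) → [1011/16, 1453/16, 281/16]
+L3 (α=1/2) → [1427/32, 1485/32, 3193/32]
rounded: [45, 46, 100]

(2,1) stack=L1,L2,L3; from [0,0,0]:
L1 α=2/3: [428/3, 92, 200/3]
L2 α=1/2: [334/3, 215/2, 323/6]
L3 α=2/3: [490/9, 427/6, 839/18]
rounded: [54, 71, 47]

(0,2) stack=L1,L2; from [0,0,0]:
+L1 (α=1/2) → [153/2, 7/2, 104]
+L2 (α=1/3) → [78, 89/3, 71]
rounded: [78, 30, 71]

at x=0,y=3 over L1,L2:
+L1 (α=1/3) → [82/3, 4, 203/3]
+L2 (α=2/7) → [1256/21, 18, 2413/21]
rounded: [60, 18, 115]

query (2,1) [L1,L4] — begin 0,0,0
after L1 α=2/3: [428/3, 92, 200/3]
after L4 α=1/5: [490/3, 423/5, 1409/15]
→ [163, 85, 94]

query (1,1) [L1,L4] — begin 0,0,0
+L1 (α=1/6) → [8, 95/3, 7/6]
+L4 (α=3/5) → [619/5, 352/15, 799/15]
rounded: [124, 23, 53]

query (2,3) [L1,L4] — begin 0,0,0
L1 α=2/3: [40, 286/3, 232/3]
L4 α=1/4: [167/4, 247/2, 467/4]
= [42, 124, 117]


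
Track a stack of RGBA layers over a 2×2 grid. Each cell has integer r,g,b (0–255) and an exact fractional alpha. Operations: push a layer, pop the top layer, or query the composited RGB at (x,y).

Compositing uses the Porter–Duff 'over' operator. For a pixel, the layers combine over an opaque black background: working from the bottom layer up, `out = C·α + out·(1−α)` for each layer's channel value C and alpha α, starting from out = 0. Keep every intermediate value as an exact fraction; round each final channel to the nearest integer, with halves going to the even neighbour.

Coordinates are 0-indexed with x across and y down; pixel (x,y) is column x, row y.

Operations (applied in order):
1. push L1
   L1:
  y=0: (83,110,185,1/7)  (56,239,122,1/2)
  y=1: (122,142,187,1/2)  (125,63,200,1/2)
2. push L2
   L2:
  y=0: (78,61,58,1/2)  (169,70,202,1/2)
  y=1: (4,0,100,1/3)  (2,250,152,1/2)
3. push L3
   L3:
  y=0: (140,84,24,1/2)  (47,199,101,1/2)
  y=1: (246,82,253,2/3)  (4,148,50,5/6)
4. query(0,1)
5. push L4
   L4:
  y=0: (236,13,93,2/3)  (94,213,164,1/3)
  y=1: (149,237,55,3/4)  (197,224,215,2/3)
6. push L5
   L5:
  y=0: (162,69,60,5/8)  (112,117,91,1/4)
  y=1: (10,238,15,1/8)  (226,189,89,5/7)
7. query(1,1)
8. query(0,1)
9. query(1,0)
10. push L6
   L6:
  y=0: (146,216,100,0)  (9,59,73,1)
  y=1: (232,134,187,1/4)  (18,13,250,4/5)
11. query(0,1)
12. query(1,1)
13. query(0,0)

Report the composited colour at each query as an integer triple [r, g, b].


query (0,1) [L1,L2,L3] — begin 0,0,0
L1 α=1/2: [61, 71, 187/2]
L2 α=1/3: [42, 142/3, 287/3]
L3 α=2/3: [178, 634/9, 1805/9]
→ [178, 70, 201]

query (1,1) [L1,L2,L3,L4,L5] — begin 0,0,0
+L1 (α=1/2) → [125/2, 63/2, 100]
+L2 (α=1/2) → [129/4, 563/4, 126]
+L3 (α=5/6) → [209/24, 3523/24, 188/3]
+L4 (α=2/3) → [9665/72, 14275/72, 1478/9]
+L5 (α=5/7) → [50345/252, 48295/252, 6961/63]
= [200, 192, 110]

(0,1) stack=L1,L2,L3,L4,L5; from [0,0,0]:
L1 α=1/2: [61, 71, 187/2]
L2 α=1/3: [42, 142/3, 287/3]
L3 α=2/3: [178, 634/9, 1805/9]
L4 α=3/4: [625/4, 7033/36, 1645/18]
L5 α=1/8: [4415/32, 57799/288, 11785/144]
→ [138, 201, 82]

(1,0) stack=L1,L2,L3,L4,L5; from [0,0,0]:
+L1 (α=1/2) → [28, 239/2, 61]
+L2 (α=1/2) → [197/2, 379/4, 263/2]
+L3 (α=1/2) → [291/4, 1175/8, 465/4]
+L4 (α=1/3) → [479/6, 2027/12, 793/6]
+L5 (α=1/4) → [703/8, 2495/16, 975/8]
= [88, 156, 122]

at x=0,y=1 over L1,L2,L3,L4,L5,L6:
+L1 (α=1/2) → [61, 71, 187/2]
+L2 (α=1/3) → [42, 142/3, 287/3]
+L3 (α=2/3) → [178, 634/9, 1805/9]
+L4 (α=3/4) → [625/4, 7033/36, 1645/18]
+L5 (α=1/8) → [4415/32, 57799/288, 11785/144]
+L6 (α=1/4) → [20669/128, 70663/384, 20761/192]
→ [161, 184, 108]

at x=1,y=1 over L1,L2,L3,L4,L5,L6:
+L1 (α=1/2) → [125/2, 63/2, 100]
+L2 (α=1/2) → [129/4, 563/4, 126]
+L3 (α=5/6) → [209/24, 3523/24, 188/3]
+L4 (α=2/3) → [9665/72, 14275/72, 1478/9]
+L5 (α=5/7) → [50345/252, 48295/252, 6961/63]
+L6 (α=4/5) → [68489/1260, 61399/1260, 69961/315]
= [54, 49, 222]

query (0,0) [L1,L2,L3,L4,L5,L6] — begin 0,0,0
L1 α=1/7: [83/7, 110/7, 185/7]
L2 α=1/2: [629/14, 537/14, 591/14]
L3 α=1/2: [2589/28, 1713/28, 927/28]
L4 α=2/3: [15805/84, 2441/84, 2045/28]
L5 α=5/8: [38485/224, 12101/224, 14535/224]
L6 α=0: [38485/224, 12101/224, 14535/224]
rounded: [172, 54, 65]
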